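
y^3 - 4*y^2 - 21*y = y*(y - 7)*(y + 3)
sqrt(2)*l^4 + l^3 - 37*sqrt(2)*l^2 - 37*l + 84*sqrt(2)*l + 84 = (l - 4)*(l - 3)*(l + 7)*(sqrt(2)*l + 1)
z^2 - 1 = (z - 1)*(z + 1)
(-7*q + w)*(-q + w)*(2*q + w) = 14*q^3 - 9*q^2*w - 6*q*w^2 + w^3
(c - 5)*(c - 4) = c^2 - 9*c + 20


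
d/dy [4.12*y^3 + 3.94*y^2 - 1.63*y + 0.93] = 12.36*y^2 + 7.88*y - 1.63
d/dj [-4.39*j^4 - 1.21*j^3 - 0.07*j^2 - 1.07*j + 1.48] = -17.56*j^3 - 3.63*j^2 - 0.14*j - 1.07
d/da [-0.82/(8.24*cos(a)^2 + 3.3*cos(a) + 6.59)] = -(13.5136*cos(a) + 2.706)*sin(a)/(8.24*cos(a)^2 + 3.3*cos(a) + 6.59)^2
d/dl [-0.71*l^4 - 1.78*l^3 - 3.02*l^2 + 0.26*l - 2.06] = -2.84*l^3 - 5.34*l^2 - 6.04*l + 0.26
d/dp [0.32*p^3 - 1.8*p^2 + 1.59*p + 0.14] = 0.96*p^2 - 3.6*p + 1.59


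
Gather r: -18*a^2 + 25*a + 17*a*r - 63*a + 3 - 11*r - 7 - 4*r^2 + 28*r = -18*a^2 - 38*a - 4*r^2 + r*(17*a + 17) - 4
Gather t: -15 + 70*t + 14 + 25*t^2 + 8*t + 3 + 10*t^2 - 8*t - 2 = 35*t^2 + 70*t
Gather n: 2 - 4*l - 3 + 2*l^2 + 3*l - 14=2*l^2 - l - 15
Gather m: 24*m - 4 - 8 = 24*m - 12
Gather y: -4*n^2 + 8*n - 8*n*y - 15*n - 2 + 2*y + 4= -4*n^2 - 7*n + y*(2 - 8*n) + 2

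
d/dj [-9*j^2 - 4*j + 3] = -18*j - 4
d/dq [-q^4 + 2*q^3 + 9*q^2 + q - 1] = -4*q^3 + 6*q^2 + 18*q + 1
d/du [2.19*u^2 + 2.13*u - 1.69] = 4.38*u + 2.13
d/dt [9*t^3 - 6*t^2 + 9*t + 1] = 27*t^2 - 12*t + 9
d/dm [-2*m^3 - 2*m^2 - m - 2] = -6*m^2 - 4*m - 1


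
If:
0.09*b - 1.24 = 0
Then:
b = 13.78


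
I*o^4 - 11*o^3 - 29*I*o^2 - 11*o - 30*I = (o + I)*(o + 5*I)*(o + 6*I)*(I*o + 1)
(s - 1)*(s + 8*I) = s^2 - s + 8*I*s - 8*I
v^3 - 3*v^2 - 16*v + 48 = (v - 4)*(v - 3)*(v + 4)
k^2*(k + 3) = k^3 + 3*k^2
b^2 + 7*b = b*(b + 7)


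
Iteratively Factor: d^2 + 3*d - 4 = (d - 1)*(d + 4)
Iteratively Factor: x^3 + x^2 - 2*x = (x)*(x^2 + x - 2) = x*(x + 2)*(x - 1)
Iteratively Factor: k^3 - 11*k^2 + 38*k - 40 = (k - 2)*(k^2 - 9*k + 20) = (k - 4)*(k - 2)*(k - 5)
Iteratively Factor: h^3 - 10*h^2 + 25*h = (h - 5)*(h^2 - 5*h) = (h - 5)^2*(h)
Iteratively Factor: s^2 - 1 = (s + 1)*(s - 1)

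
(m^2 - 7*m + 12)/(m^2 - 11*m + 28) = (m - 3)/(m - 7)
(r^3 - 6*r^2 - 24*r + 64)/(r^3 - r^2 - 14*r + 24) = (r - 8)/(r - 3)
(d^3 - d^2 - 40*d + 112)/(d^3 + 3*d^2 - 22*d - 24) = (d^2 + 3*d - 28)/(d^2 + 7*d + 6)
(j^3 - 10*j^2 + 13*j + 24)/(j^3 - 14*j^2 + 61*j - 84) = (j^2 - 7*j - 8)/(j^2 - 11*j + 28)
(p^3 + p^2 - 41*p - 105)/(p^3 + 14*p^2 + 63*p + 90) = (p - 7)/(p + 6)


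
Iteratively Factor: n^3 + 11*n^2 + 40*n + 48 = (n + 4)*(n^2 + 7*n + 12) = (n + 3)*(n + 4)*(n + 4)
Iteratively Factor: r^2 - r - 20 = (r - 5)*(r + 4)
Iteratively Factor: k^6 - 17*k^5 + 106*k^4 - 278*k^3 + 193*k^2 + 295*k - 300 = (k - 5)*(k^5 - 12*k^4 + 46*k^3 - 48*k^2 - 47*k + 60) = (k - 5)*(k - 3)*(k^4 - 9*k^3 + 19*k^2 + 9*k - 20) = (k - 5)*(k - 3)*(k - 1)*(k^3 - 8*k^2 + 11*k + 20) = (k - 5)*(k - 3)*(k - 1)*(k + 1)*(k^2 - 9*k + 20) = (k - 5)*(k - 4)*(k - 3)*(k - 1)*(k + 1)*(k - 5)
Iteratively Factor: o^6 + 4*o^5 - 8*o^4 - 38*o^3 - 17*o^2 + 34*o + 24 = (o + 1)*(o^5 + 3*o^4 - 11*o^3 - 27*o^2 + 10*o + 24) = (o + 1)^2*(o^4 + 2*o^3 - 13*o^2 - 14*o + 24) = (o + 1)^2*(o + 2)*(o^3 - 13*o + 12) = (o - 1)*(o + 1)^2*(o + 2)*(o^2 + o - 12) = (o - 1)*(o + 1)^2*(o + 2)*(o + 4)*(o - 3)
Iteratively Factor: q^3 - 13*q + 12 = (q - 1)*(q^2 + q - 12) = (q - 3)*(q - 1)*(q + 4)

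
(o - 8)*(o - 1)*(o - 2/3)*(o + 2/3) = o^4 - 9*o^3 + 68*o^2/9 + 4*o - 32/9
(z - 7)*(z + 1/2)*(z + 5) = z^3 - 3*z^2/2 - 36*z - 35/2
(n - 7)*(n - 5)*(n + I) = n^3 - 12*n^2 + I*n^2 + 35*n - 12*I*n + 35*I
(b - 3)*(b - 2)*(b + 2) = b^3 - 3*b^2 - 4*b + 12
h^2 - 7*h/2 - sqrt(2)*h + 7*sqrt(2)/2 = (h - 7/2)*(h - sqrt(2))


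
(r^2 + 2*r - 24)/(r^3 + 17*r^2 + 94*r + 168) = (r - 4)/(r^2 + 11*r + 28)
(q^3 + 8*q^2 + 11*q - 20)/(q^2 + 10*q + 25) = (q^2 + 3*q - 4)/(q + 5)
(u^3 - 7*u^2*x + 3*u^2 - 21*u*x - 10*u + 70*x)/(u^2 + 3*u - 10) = u - 7*x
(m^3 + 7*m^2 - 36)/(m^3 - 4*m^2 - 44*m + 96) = (m + 3)/(m - 8)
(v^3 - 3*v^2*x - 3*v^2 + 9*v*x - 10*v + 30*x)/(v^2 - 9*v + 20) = (v^2 - 3*v*x + 2*v - 6*x)/(v - 4)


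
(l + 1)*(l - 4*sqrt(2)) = l^2 - 4*sqrt(2)*l + l - 4*sqrt(2)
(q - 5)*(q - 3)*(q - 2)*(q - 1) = q^4 - 11*q^3 + 41*q^2 - 61*q + 30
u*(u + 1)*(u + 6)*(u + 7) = u^4 + 14*u^3 + 55*u^2 + 42*u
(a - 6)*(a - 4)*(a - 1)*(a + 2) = a^4 - 9*a^3 + 12*a^2 + 44*a - 48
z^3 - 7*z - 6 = (z - 3)*(z + 1)*(z + 2)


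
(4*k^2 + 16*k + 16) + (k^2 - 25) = 5*k^2 + 16*k - 9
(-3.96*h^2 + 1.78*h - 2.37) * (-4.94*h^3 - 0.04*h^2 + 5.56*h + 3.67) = 19.5624*h^5 - 8.6348*h^4 - 10.381*h^3 - 4.5416*h^2 - 6.6446*h - 8.6979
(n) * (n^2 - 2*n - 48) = n^3 - 2*n^2 - 48*n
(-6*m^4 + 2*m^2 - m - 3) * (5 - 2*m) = 12*m^5 - 30*m^4 - 4*m^3 + 12*m^2 + m - 15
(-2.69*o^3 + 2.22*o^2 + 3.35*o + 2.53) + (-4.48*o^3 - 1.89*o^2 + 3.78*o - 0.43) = -7.17*o^3 + 0.33*o^2 + 7.13*o + 2.1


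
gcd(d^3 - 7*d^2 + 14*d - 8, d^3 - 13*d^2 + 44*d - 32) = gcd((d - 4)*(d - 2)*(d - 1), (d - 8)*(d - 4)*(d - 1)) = d^2 - 5*d + 4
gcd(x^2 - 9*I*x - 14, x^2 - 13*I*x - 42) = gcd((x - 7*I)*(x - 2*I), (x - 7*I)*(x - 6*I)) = x - 7*I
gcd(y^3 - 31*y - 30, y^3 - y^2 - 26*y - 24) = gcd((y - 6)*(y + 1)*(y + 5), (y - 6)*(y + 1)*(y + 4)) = y^2 - 5*y - 6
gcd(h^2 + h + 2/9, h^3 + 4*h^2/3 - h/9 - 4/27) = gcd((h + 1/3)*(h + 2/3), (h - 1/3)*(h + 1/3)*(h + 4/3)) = h + 1/3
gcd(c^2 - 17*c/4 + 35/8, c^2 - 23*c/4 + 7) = c - 7/4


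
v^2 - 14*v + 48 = (v - 8)*(v - 6)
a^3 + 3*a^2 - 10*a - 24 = (a - 3)*(a + 2)*(a + 4)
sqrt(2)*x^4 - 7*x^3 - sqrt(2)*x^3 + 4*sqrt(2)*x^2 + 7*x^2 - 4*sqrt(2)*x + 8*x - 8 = (x - 1)*(x - 2*sqrt(2))^2*(sqrt(2)*x + 1)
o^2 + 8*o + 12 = (o + 2)*(o + 6)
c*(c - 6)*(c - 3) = c^3 - 9*c^2 + 18*c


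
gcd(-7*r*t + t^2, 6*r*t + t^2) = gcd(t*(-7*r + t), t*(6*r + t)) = t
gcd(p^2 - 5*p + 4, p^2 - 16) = p - 4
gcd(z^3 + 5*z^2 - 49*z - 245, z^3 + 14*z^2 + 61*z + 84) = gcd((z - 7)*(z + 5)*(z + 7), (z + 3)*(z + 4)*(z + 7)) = z + 7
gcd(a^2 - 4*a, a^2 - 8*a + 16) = a - 4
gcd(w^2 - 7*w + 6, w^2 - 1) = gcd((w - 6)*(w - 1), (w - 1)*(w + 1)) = w - 1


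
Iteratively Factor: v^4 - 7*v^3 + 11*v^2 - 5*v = (v - 5)*(v^3 - 2*v^2 + v) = v*(v - 5)*(v^2 - 2*v + 1) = v*(v - 5)*(v - 1)*(v - 1)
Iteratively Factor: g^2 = (g)*(g)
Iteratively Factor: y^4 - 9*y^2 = (y + 3)*(y^3 - 3*y^2) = y*(y + 3)*(y^2 - 3*y) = y^2*(y + 3)*(y - 3)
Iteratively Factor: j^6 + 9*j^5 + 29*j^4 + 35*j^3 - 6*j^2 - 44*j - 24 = (j + 1)*(j^5 + 8*j^4 + 21*j^3 + 14*j^2 - 20*j - 24) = (j + 1)*(j + 2)*(j^4 + 6*j^3 + 9*j^2 - 4*j - 12) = (j + 1)*(j + 2)*(j + 3)*(j^3 + 3*j^2 - 4) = (j + 1)*(j + 2)^2*(j + 3)*(j^2 + j - 2) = (j + 1)*(j + 2)^3*(j + 3)*(j - 1)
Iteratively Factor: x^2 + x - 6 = (x + 3)*(x - 2)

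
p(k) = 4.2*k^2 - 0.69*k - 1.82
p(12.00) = 594.70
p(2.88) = 31.03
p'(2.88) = 23.50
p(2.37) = 20.14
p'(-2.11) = -18.41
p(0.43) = -1.34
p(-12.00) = 611.26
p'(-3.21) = -27.65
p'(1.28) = 10.06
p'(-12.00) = -101.49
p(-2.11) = 18.33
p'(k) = 8.4*k - 0.69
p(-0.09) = -1.72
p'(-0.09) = -1.45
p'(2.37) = 19.22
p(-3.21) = 43.67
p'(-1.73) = -15.22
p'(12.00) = 100.11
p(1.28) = 4.18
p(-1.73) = 11.94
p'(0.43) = 2.92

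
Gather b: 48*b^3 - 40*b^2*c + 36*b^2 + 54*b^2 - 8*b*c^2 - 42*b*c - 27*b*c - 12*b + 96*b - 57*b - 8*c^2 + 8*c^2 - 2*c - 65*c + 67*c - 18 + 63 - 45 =48*b^3 + b^2*(90 - 40*c) + b*(-8*c^2 - 69*c + 27)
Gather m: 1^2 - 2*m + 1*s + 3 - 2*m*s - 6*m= m*(-2*s - 8) + s + 4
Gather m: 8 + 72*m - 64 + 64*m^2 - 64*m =64*m^2 + 8*m - 56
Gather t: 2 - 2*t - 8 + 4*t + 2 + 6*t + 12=8*t + 8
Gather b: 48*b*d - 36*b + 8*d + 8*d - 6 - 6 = b*(48*d - 36) + 16*d - 12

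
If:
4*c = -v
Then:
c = -v/4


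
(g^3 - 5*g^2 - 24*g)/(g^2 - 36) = g*(g^2 - 5*g - 24)/(g^2 - 36)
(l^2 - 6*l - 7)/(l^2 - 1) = (l - 7)/(l - 1)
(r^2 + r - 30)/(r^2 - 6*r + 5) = (r + 6)/(r - 1)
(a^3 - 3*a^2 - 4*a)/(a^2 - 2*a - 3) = a*(a - 4)/(a - 3)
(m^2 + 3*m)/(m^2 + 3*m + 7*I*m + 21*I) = m/(m + 7*I)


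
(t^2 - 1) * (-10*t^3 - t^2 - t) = -10*t^5 - t^4 + 9*t^3 + t^2 + t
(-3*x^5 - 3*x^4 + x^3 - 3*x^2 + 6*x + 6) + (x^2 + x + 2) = -3*x^5 - 3*x^4 + x^3 - 2*x^2 + 7*x + 8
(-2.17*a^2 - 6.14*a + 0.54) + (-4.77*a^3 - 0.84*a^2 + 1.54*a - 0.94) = -4.77*a^3 - 3.01*a^2 - 4.6*a - 0.4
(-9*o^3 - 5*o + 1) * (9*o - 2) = -81*o^4 + 18*o^3 - 45*o^2 + 19*o - 2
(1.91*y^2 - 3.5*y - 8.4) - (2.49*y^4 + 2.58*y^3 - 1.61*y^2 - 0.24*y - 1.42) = -2.49*y^4 - 2.58*y^3 + 3.52*y^2 - 3.26*y - 6.98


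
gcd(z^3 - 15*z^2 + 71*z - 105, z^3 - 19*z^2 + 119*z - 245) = z^2 - 12*z + 35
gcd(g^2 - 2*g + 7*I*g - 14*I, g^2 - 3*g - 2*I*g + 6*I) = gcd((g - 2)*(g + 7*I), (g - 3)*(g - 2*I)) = 1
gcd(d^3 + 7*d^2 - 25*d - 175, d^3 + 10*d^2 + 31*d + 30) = d + 5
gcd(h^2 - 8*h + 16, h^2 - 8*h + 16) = h^2 - 8*h + 16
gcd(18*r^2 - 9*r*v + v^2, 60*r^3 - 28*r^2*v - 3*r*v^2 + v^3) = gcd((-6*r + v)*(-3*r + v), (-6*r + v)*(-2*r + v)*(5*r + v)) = 6*r - v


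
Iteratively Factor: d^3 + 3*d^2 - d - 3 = (d - 1)*(d^2 + 4*d + 3) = (d - 1)*(d + 1)*(d + 3)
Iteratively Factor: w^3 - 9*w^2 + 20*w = (w - 4)*(w^2 - 5*w) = w*(w - 4)*(w - 5)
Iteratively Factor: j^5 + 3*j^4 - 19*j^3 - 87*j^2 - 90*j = (j)*(j^4 + 3*j^3 - 19*j^2 - 87*j - 90) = j*(j + 3)*(j^3 - 19*j - 30) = j*(j - 5)*(j + 3)*(j^2 + 5*j + 6) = j*(j - 5)*(j + 3)^2*(j + 2)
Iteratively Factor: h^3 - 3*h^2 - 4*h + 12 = (h - 3)*(h^2 - 4) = (h - 3)*(h + 2)*(h - 2)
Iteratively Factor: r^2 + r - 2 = (r - 1)*(r + 2)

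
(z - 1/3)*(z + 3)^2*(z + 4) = z^4 + 29*z^3/3 + 89*z^2/3 + 25*z - 12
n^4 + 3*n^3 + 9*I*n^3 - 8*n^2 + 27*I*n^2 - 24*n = n*(n + 3)*(n + I)*(n + 8*I)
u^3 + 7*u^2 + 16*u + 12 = (u + 2)^2*(u + 3)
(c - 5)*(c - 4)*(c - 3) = c^3 - 12*c^2 + 47*c - 60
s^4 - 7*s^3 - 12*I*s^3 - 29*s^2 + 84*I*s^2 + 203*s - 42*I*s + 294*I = (s - 7)*(s - 7*I)*(s - 6*I)*(s + I)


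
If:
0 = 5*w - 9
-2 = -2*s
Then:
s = 1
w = 9/5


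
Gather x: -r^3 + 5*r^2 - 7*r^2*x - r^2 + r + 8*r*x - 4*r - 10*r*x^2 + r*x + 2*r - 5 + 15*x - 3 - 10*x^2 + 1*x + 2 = -r^3 + 4*r^2 - r + x^2*(-10*r - 10) + x*(-7*r^2 + 9*r + 16) - 6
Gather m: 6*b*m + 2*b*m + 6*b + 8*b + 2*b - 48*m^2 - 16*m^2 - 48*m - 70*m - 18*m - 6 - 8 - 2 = 16*b - 64*m^2 + m*(8*b - 136) - 16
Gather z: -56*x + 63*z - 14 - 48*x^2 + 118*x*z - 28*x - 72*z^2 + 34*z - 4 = -48*x^2 - 84*x - 72*z^2 + z*(118*x + 97) - 18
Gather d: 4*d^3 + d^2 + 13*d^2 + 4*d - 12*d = 4*d^3 + 14*d^2 - 8*d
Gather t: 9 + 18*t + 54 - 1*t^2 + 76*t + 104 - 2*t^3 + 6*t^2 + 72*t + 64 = -2*t^3 + 5*t^2 + 166*t + 231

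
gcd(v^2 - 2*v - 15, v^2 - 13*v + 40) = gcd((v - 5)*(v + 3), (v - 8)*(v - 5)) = v - 5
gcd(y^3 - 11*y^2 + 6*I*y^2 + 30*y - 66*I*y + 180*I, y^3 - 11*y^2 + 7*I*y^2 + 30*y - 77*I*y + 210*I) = y^2 - 11*y + 30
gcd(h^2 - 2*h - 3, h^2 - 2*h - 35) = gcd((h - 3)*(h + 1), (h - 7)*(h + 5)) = 1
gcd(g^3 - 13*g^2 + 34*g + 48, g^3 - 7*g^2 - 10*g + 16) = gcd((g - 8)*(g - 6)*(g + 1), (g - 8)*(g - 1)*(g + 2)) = g - 8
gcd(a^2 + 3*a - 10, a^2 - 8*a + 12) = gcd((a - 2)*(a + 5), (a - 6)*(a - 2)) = a - 2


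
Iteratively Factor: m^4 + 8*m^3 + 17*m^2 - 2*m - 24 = (m + 4)*(m^3 + 4*m^2 + m - 6) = (m + 2)*(m + 4)*(m^2 + 2*m - 3) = (m - 1)*(m + 2)*(m + 4)*(m + 3)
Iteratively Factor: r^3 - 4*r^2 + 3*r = (r - 1)*(r^2 - 3*r) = (r - 3)*(r - 1)*(r)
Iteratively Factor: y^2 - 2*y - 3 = (y - 3)*(y + 1)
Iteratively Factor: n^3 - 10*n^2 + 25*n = (n - 5)*(n^2 - 5*n) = (n - 5)^2*(n)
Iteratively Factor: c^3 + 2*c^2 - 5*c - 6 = (c + 3)*(c^2 - c - 2) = (c - 2)*(c + 3)*(c + 1)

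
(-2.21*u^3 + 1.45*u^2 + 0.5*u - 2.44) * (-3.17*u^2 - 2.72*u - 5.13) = 7.0057*u^5 + 1.4147*u^4 + 5.8083*u^3 - 1.0637*u^2 + 4.0718*u + 12.5172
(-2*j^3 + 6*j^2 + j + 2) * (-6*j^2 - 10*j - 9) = 12*j^5 - 16*j^4 - 48*j^3 - 76*j^2 - 29*j - 18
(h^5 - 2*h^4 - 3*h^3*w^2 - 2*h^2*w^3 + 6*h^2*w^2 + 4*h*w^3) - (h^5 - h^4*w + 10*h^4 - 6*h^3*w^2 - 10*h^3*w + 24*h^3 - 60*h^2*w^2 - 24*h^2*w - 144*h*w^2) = h^4*w - 12*h^4 + 3*h^3*w^2 + 10*h^3*w - 24*h^3 - 2*h^2*w^3 + 66*h^2*w^2 + 24*h^2*w + 4*h*w^3 + 144*h*w^2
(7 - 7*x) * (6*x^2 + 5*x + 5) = -42*x^3 + 7*x^2 + 35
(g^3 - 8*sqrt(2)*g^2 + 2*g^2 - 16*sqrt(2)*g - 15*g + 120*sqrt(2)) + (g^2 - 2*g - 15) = g^3 - 8*sqrt(2)*g^2 + 3*g^2 - 16*sqrt(2)*g - 17*g - 15 + 120*sqrt(2)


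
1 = 1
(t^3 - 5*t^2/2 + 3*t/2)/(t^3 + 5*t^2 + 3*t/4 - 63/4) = 2*t*(t - 1)/(2*t^2 + 13*t + 21)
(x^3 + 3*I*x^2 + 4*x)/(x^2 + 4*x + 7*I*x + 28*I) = x*(x^2 + 3*I*x + 4)/(x^2 + x*(4 + 7*I) + 28*I)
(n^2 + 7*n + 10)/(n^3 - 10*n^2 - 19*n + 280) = (n + 2)/(n^2 - 15*n + 56)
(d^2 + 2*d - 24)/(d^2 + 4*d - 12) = (d - 4)/(d - 2)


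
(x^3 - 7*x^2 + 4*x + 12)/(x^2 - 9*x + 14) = (x^2 - 5*x - 6)/(x - 7)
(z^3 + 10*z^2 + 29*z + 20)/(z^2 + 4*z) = z + 6 + 5/z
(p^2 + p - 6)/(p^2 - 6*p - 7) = (-p^2 - p + 6)/(-p^2 + 6*p + 7)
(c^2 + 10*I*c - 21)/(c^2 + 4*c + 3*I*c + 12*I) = (c + 7*I)/(c + 4)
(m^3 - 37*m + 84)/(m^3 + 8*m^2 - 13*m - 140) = (m - 3)/(m + 5)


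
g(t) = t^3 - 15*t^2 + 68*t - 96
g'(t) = 3*t^2 - 30*t + 68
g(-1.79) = -271.52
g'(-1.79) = 131.31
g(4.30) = -1.44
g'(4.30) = -5.53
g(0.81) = -50.23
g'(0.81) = 45.67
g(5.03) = -6.21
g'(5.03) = -7.00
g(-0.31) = -118.55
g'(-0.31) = 77.59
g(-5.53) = -1099.87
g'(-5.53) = 325.64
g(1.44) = -26.20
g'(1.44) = 31.02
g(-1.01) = -181.01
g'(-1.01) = 101.36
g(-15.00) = -7866.00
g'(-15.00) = 1193.00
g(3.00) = 0.00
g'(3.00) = 5.00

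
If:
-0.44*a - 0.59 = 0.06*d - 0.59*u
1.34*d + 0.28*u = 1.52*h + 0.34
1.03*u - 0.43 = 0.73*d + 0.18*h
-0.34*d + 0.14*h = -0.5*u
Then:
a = -1.55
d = -0.69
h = -0.87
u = -0.23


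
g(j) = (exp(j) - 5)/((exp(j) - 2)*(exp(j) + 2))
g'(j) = -(exp(j) - 5)*exp(j)/((exp(j) - 2)*(exp(j) + 2)^2) - (exp(j) - 5)*exp(j)/((exp(j) - 2)^2*(exp(j) + 2)) + exp(j)/((exp(j) - 2)*(exp(j) + 2)) = (-exp(2*j) + 10*exp(j) - 4)*exp(j)/(exp(4*j) - 8*exp(2*j) + 16)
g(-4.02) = 1.25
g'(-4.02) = -0.00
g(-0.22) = 1.25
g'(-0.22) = 0.24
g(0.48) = 2.44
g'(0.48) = 8.01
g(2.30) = 0.05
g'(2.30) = -0.00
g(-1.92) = 1.22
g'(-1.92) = -0.02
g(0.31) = 1.70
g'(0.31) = 2.31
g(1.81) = 0.03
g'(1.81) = 0.11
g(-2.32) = 1.23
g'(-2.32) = -0.02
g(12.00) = 0.00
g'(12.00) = 0.00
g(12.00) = 0.00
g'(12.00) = 0.00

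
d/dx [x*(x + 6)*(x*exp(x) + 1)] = x^3*exp(x) + 9*x^2*exp(x) + 12*x*exp(x) + 2*x + 6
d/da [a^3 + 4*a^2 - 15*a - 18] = 3*a^2 + 8*a - 15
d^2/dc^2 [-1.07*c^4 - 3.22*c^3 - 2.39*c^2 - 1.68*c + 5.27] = -12.84*c^2 - 19.32*c - 4.78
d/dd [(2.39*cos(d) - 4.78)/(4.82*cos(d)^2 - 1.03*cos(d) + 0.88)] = (11.5198*cos(d)^2 - 46.0792*cos(d) + 2.8202)*sin(d)/(23.2324*cos(d)^4 - 9.9292*cos(d)^3 + 9.5441*cos(d)^2 - 1.8128*cos(d) + 0.7744)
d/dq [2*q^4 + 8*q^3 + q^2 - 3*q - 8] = 8*q^3 + 24*q^2 + 2*q - 3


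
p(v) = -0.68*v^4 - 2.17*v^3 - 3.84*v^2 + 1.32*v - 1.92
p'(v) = -2.72*v^3 - 6.51*v^2 - 7.68*v + 1.32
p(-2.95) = -35.02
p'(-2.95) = 37.15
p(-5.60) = -417.39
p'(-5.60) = 317.85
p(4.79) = -680.16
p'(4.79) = -483.77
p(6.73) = -2223.41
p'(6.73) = -1174.34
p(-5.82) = -492.08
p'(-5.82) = 361.72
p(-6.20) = -645.33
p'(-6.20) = 446.94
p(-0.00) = -1.92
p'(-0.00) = 1.32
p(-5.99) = -556.65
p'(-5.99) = 398.33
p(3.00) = -146.19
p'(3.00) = -153.75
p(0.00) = -1.92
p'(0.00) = 1.32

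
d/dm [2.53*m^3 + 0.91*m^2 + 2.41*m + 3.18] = 7.59*m^2 + 1.82*m + 2.41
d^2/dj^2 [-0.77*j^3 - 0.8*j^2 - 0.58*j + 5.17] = -4.62*j - 1.6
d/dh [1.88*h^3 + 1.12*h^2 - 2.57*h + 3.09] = 5.64*h^2 + 2.24*h - 2.57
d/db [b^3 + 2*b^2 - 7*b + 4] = 3*b^2 + 4*b - 7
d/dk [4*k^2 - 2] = 8*k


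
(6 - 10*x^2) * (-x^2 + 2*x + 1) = 10*x^4 - 20*x^3 - 16*x^2 + 12*x + 6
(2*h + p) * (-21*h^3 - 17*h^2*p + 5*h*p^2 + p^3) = -42*h^4 - 55*h^3*p - 7*h^2*p^2 + 7*h*p^3 + p^4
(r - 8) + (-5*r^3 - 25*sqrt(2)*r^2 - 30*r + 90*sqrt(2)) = -5*r^3 - 25*sqrt(2)*r^2 - 29*r - 8 + 90*sqrt(2)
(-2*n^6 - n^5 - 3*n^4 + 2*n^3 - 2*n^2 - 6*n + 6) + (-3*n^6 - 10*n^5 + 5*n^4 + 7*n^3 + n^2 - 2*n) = -5*n^6 - 11*n^5 + 2*n^4 + 9*n^3 - n^2 - 8*n + 6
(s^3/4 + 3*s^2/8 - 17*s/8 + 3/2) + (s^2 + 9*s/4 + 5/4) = s^3/4 + 11*s^2/8 + s/8 + 11/4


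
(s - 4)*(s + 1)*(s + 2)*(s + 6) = s^4 + 5*s^3 - 16*s^2 - 68*s - 48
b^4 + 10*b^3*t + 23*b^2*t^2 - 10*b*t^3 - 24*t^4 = (b - t)*(b + t)*(b + 4*t)*(b + 6*t)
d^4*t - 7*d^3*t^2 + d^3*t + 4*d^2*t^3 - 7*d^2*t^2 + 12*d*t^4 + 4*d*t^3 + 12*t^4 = (d - 6*t)*(d - 2*t)*(d + t)*(d*t + t)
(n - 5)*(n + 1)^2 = n^3 - 3*n^2 - 9*n - 5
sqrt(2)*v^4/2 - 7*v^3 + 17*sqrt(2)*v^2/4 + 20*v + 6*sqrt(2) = (v - 6*sqrt(2))*(v - 2*sqrt(2))*(v + sqrt(2)/2)*(sqrt(2)*v/2 + 1/2)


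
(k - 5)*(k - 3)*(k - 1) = k^3 - 9*k^2 + 23*k - 15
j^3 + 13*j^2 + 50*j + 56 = (j + 2)*(j + 4)*(j + 7)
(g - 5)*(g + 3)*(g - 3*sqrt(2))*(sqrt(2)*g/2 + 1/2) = sqrt(2)*g^4/2 - 5*g^3/2 - sqrt(2)*g^3 - 9*sqrt(2)*g^2 + 5*g^2 + 3*sqrt(2)*g + 75*g/2 + 45*sqrt(2)/2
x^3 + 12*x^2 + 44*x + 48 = (x + 2)*(x + 4)*(x + 6)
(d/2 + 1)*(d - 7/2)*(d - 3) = d^3/2 - 9*d^2/4 - 5*d/4 + 21/2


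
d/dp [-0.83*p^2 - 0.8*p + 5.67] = -1.66*p - 0.8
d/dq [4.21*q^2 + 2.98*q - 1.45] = 8.42*q + 2.98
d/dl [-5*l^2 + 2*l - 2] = 2 - 10*l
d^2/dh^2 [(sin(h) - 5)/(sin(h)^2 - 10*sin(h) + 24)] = (-sin(h)^5 + 10*sin(h)^4 - 4*sin(h)^3 - 250*sin(h)^2 + 780*sin(h) - 280)/(sin(h)^2 - 10*sin(h) + 24)^3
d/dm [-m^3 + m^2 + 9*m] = -3*m^2 + 2*m + 9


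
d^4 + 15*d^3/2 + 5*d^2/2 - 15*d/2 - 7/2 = (d - 1)*(d + 1/2)*(d + 1)*(d + 7)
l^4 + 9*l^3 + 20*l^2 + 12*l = l*(l + 1)*(l + 2)*(l + 6)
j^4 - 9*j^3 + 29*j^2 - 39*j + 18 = (j - 3)^2*(j - 2)*(j - 1)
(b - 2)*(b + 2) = b^2 - 4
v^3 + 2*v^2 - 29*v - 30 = (v - 5)*(v + 1)*(v + 6)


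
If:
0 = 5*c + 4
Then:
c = -4/5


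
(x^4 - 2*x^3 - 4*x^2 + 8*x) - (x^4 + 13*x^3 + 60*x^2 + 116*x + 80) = -15*x^3 - 64*x^2 - 108*x - 80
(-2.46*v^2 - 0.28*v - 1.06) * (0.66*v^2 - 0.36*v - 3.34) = -1.6236*v^4 + 0.7008*v^3 + 7.6176*v^2 + 1.3168*v + 3.5404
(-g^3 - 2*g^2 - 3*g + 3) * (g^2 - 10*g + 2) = -g^5 + 8*g^4 + 15*g^3 + 29*g^2 - 36*g + 6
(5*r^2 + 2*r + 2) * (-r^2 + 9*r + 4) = -5*r^4 + 43*r^3 + 36*r^2 + 26*r + 8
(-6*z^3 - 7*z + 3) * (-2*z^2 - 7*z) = 12*z^5 + 42*z^4 + 14*z^3 + 43*z^2 - 21*z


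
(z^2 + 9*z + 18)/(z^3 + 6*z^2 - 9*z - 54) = 1/(z - 3)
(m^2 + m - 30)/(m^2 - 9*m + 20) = (m + 6)/(m - 4)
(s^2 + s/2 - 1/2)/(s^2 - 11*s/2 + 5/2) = (s + 1)/(s - 5)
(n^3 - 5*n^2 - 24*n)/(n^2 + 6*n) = (n^2 - 5*n - 24)/(n + 6)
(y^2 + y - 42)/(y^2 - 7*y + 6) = (y + 7)/(y - 1)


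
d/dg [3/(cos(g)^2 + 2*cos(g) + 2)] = 6*(cos(g) + 1)*sin(g)/(cos(g)^2 + 2*cos(g) + 2)^2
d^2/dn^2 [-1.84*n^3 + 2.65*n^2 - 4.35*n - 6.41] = 5.3 - 11.04*n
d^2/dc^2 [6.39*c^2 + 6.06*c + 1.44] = 12.7800000000000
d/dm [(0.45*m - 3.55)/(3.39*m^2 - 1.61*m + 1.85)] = (-1.5255*m^2 + 24.069*m - 4.883)/(11.4921*m^4 - 10.9158*m^3 + 15.1351*m^2 - 5.957*m + 3.4225)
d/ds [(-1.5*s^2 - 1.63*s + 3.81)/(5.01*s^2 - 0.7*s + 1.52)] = (9.2163*s^2 - 42.7362*s + 0.1894)/(25.1001*s^4 - 7.014*s^3 + 15.7204*s^2 - 2.128*s + 2.3104)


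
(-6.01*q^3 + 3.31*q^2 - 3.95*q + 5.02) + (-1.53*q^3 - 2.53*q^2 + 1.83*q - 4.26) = -7.54*q^3 + 0.78*q^2 - 2.12*q + 0.76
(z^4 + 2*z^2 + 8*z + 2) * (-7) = -7*z^4 - 14*z^2 - 56*z - 14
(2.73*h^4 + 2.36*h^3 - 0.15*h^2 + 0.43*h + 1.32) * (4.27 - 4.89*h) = -13.3497*h^5 + 0.1167*h^4 + 10.8107*h^3 - 2.7432*h^2 - 4.6187*h + 5.6364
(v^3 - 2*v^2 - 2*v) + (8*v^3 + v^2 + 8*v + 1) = 9*v^3 - v^2 + 6*v + 1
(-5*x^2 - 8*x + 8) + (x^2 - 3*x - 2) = -4*x^2 - 11*x + 6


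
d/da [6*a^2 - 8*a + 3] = 12*a - 8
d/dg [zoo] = 0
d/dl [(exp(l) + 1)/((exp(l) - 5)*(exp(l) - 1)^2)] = 2*(-exp(2*l) + exp(l) + 8)*exp(l)/(exp(5*l) - 13*exp(4*l) + 58*exp(3*l) - 106*exp(2*l) + 85*exp(l) - 25)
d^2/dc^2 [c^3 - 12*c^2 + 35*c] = 6*c - 24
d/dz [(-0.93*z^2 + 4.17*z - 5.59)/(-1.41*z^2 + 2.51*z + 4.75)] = (3.5454*z^2 - 24.5988*z + 33.8384)/(1.9881*z^4 - 7.0782*z^3 - 7.0949*z^2 + 23.845*z + 22.5625)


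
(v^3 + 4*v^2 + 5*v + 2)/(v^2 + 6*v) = (v^3 + 4*v^2 + 5*v + 2)/(v*(v + 6))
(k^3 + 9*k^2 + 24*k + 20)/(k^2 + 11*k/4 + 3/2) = 4*(k^2 + 7*k + 10)/(4*k + 3)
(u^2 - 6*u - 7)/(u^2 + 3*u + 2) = (u - 7)/(u + 2)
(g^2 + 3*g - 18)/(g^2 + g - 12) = (g + 6)/(g + 4)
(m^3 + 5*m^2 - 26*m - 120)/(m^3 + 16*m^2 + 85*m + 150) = (m^2 - m - 20)/(m^2 + 10*m + 25)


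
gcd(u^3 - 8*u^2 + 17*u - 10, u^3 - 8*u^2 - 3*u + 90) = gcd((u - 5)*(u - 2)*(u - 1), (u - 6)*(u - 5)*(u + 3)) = u - 5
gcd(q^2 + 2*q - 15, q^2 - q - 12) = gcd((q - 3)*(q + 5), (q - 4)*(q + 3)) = 1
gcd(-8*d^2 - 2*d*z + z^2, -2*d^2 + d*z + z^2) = 2*d + z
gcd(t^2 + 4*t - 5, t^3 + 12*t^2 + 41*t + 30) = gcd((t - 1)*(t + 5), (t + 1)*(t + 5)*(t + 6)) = t + 5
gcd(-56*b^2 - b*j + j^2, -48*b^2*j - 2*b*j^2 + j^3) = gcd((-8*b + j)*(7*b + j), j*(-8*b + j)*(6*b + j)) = 8*b - j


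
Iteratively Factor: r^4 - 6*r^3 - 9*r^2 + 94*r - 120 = (r - 2)*(r^3 - 4*r^2 - 17*r + 60) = (r - 3)*(r - 2)*(r^2 - r - 20) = (r - 3)*(r - 2)*(r + 4)*(r - 5)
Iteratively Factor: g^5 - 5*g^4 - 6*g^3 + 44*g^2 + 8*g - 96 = (g - 3)*(g^4 - 2*g^3 - 12*g^2 + 8*g + 32) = (g - 3)*(g + 2)*(g^3 - 4*g^2 - 4*g + 16) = (g - 3)*(g + 2)^2*(g^2 - 6*g + 8) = (g - 4)*(g - 3)*(g + 2)^2*(g - 2)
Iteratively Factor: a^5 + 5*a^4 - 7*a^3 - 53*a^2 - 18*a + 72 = (a - 1)*(a^4 + 6*a^3 - a^2 - 54*a - 72) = (a - 1)*(a + 2)*(a^3 + 4*a^2 - 9*a - 36) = (a - 3)*(a - 1)*(a + 2)*(a^2 + 7*a + 12) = (a - 3)*(a - 1)*(a + 2)*(a + 4)*(a + 3)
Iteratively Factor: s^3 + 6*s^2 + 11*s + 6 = (s + 3)*(s^2 + 3*s + 2) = (s + 1)*(s + 3)*(s + 2)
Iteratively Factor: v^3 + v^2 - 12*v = (v + 4)*(v^2 - 3*v) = v*(v + 4)*(v - 3)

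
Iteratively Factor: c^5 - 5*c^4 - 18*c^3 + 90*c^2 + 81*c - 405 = (c - 3)*(c^4 - 2*c^3 - 24*c^2 + 18*c + 135) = (c - 5)*(c - 3)*(c^3 + 3*c^2 - 9*c - 27) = (c - 5)*(c - 3)*(c + 3)*(c^2 - 9) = (c - 5)*(c - 3)*(c + 3)^2*(c - 3)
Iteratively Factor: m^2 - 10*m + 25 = (m - 5)*(m - 5)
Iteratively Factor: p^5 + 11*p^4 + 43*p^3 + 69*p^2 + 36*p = (p + 3)*(p^4 + 8*p^3 + 19*p^2 + 12*p) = (p + 3)*(p + 4)*(p^3 + 4*p^2 + 3*p) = (p + 1)*(p + 3)*(p + 4)*(p^2 + 3*p) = p*(p + 1)*(p + 3)*(p + 4)*(p + 3)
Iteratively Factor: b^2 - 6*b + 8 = (b - 2)*(b - 4)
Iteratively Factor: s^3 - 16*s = (s)*(s^2 - 16) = s*(s - 4)*(s + 4)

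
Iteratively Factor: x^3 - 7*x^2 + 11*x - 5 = (x - 1)*(x^2 - 6*x + 5) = (x - 1)^2*(x - 5)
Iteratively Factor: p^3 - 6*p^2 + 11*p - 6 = (p - 2)*(p^2 - 4*p + 3) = (p - 3)*(p - 2)*(p - 1)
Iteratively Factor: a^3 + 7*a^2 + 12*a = (a)*(a^2 + 7*a + 12) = a*(a + 4)*(a + 3)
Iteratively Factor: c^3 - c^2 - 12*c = (c + 3)*(c^2 - 4*c) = c*(c + 3)*(c - 4)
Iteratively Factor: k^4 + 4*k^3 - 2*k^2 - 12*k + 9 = (k + 3)*(k^3 + k^2 - 5*k + 3) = (k + 3)^2*(k^2 - 2*k + 1) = (k - 1)*(k + 3)^2*(k - 1)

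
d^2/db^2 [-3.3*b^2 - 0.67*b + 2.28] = -6.60000000000000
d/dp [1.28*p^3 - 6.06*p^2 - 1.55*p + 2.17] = 3.84*p^2 - 12.12*p - 1.55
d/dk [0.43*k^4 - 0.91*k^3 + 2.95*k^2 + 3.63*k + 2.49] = 1.72*k^3 - 2.73*k^2 + 5.9*k + 3.63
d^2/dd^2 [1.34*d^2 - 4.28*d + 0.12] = 2.68000000000000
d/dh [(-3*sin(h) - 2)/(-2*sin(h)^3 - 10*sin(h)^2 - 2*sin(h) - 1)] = (-49*sin(h) + 3*sin(3*h) + 21*cos(2*h) - 22)*cos(h)/(2*sin(h)^3 + 10*sin(h)^2 + 2*sin(h) + 1)^2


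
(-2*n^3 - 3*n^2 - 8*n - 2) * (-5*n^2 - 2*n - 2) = 10*n^5 + 19*n^4 + 50*n^3 + 32*n^2 + 20*n + 4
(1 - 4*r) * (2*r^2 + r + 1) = -8*r^3 - 2*r^2 - 3*r + 1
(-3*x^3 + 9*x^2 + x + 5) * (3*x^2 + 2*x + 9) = -9*x^5 + 21*x^4 - 6*x^3 + 98*x^2 + 19*x + 45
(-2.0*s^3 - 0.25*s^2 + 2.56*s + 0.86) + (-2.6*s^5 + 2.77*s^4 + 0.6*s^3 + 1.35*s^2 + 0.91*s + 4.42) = -2.6*s^5 + 2.77*s^4 - 1.4*s^3 + 1.1*s^2 + 3.47*s + 5.28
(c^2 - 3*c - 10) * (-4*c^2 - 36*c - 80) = -4*c^4 - 24*c^3 + 68*c^2 + 600*c + 800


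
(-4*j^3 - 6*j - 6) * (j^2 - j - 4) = -4*j^5 + 4*j^4 + 10*j^3 + 30*j + 24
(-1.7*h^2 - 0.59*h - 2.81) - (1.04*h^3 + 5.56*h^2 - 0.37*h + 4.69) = -1.04*h^3 - 7.26*h^2 - 0.22*h - 7.5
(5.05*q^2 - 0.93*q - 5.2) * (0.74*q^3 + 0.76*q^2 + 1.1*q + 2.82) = 3.737*q^5 + 3.1498*q^4 + 1.0002*q^3 + 9.266*q^2 - 8.3426*q - 14.664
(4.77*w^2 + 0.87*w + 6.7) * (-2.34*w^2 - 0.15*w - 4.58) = -11.1618*w^4 - 2.7513*w^3 - 37.6551*w^2 - 4.9896*w - 30.686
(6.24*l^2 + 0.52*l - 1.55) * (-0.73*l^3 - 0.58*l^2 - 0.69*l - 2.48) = -4.5552*l^5 - 3.9988*l^4 - 3.4757*l^3 - 14.935*l^2 - 0.2201*l + 3.844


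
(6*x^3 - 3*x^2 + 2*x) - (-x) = 6*x^3 - 3*x^2 + 3*x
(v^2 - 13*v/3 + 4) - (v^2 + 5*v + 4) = -28*v/3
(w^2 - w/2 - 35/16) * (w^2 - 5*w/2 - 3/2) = w^4 - 3*w^3 - 39*w^2/16 + 199*w/32 + 105/32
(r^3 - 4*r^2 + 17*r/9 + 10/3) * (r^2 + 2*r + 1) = r^5 - 2*r^4 - 46*r^3/9 + 28*r^2/9 + 77*r/9 + 10/3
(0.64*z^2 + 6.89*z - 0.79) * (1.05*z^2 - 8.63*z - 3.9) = 0.672*z^4 + 1.7113*z^3 - 62.7862*z^2 - 20.0533*z + 3.081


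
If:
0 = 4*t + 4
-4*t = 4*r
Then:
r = 1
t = -1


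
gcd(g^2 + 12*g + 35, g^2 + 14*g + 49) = g + 7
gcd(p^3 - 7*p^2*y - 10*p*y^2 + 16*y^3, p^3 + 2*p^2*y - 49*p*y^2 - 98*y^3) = p + 2*y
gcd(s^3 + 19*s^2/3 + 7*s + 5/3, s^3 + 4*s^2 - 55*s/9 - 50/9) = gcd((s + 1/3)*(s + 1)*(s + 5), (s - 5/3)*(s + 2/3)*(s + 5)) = s + 5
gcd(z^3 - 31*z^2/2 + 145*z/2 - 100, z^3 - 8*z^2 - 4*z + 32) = z - 8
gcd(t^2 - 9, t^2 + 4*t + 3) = t + 3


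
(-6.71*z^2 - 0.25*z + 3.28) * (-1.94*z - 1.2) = 13.0174*z^3 + 8.537*z^2 - 6.0632*z - 3.936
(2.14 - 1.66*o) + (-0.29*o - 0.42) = 1.72 - 1.95*o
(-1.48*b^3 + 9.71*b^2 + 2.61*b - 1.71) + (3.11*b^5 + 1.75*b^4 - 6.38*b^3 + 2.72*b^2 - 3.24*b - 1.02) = 3.11*b^5 + 1.75*b^4 - 7.86*b^3 + 12.43*b^2 - 0.63*b - 2.73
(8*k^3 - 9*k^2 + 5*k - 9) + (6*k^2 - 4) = 8*k^3 - 3*k^2 + 5*k - 13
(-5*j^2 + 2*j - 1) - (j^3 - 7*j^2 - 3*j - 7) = -j^3 + 2*j^2 + 5*j + 6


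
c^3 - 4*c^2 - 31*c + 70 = (c - 7)*(c - 2)*(c + 5)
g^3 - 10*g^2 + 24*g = g*(g - 6)*(g - 4)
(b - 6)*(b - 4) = b^2 - 10*b + 24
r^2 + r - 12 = (r - 3)*(r + 4)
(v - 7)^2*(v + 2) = v^3 - 12*v^2 + 21*v + 98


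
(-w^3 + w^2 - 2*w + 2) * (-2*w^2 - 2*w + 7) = 2*w^5 - 5*w^3 + 7*w^2 - 18*w + 14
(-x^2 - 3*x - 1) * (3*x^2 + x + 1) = -3*x^4 - 10*x^3 - 7*x^2 - 4*x - 1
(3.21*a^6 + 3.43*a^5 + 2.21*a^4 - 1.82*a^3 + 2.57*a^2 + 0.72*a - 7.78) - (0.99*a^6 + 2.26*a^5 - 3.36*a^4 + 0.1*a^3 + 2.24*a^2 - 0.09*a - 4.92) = 2.22*a^6 + 1.17*a^5 + 5.57*a^4 - 1.92*a^3 + 0.33*a^2 + 0.81*a - 2.86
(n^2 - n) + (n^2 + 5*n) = 2*n^2 + 4*n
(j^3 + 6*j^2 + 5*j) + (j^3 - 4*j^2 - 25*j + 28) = 2*j^3 + 2*j^2 - 20*j + 28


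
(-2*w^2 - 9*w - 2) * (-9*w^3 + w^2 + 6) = 18*w^5 + 79*w^4 + 9*w^3 - 14*w^2 - 54*w - 12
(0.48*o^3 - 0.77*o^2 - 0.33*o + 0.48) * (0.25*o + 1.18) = 0.12*o^4 + 0.3739*o^3 - 0.9911*o^2 - 0.2694*o + 0.5664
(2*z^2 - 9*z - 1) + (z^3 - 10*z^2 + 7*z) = z^3 - 8*z^2 - 2*z - 1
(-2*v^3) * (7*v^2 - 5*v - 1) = -14*v^5 + 10*v^4 + 2*v^3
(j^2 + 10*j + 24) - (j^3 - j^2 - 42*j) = -j^3 + 2*j^2 + 52*j + 24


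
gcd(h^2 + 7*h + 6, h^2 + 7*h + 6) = h^2 + 7*h + 6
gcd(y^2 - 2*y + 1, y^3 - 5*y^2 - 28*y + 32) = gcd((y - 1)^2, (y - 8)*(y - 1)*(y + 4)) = y - 1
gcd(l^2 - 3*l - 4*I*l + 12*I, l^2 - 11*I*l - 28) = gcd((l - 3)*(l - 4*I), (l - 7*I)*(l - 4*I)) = l - 4*I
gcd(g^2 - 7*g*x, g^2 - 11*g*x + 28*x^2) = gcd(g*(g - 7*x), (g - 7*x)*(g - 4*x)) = -g + 7*x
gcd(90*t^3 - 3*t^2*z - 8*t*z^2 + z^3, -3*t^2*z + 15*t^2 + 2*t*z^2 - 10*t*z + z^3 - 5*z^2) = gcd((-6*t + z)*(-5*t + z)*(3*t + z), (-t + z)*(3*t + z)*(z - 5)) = 3*t + z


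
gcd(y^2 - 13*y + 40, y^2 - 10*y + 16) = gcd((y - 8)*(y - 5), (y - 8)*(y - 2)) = y - 8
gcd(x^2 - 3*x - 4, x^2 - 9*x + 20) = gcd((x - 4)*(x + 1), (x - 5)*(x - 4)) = x - 4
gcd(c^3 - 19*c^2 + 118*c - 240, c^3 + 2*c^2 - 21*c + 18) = 1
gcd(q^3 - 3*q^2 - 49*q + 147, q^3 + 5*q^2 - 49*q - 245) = q^2 - 49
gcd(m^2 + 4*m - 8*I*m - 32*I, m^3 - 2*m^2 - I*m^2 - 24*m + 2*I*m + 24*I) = m + 4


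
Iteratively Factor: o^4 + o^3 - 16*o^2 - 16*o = (o + 4)*(o^3 - 3*o^2 - 4*o) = (o - 4)*(o + 4)*(o^2 + o) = o*(o - 4)*(o + 4)*(o + 1)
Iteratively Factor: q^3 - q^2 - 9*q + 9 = (q - 1)*(q^2 - 9) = (q - 1)*(q + 3)*(q - 3)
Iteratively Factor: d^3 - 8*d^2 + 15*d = (d - 3)*(d^2 - 5*d) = d*(d - 3)*(d - 5)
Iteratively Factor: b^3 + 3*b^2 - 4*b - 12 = (b + 3)*(b^2 - 4) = (b + 2)*(b + 3)*(b - 2)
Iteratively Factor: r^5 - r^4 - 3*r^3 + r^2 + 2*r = (r + 1)*(r^4 - 2*r^3 - r^2 + 2*r) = r*(r + 1)*(r^3 - 2*r^2 - r + 2) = r*(r - 2)*(r + 1)*(r^2 - 1) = r*(r - 2)*(r - 1)*(r + 1)*(r + 1)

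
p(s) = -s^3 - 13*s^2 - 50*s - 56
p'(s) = -3*s^2 - 26*s - 50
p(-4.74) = -4.58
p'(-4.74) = 5.84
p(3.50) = -433.12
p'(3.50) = -177.75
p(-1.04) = -16.94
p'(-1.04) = -26.20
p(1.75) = -188.67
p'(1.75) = -104.69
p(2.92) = -337.74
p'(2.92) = -151.50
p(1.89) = -203.69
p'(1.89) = -109.86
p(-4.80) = -4.93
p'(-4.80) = 5.68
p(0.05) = -58.53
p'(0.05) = -51.31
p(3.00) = -350.00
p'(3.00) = -155.00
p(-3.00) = 4.00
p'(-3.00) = 1.00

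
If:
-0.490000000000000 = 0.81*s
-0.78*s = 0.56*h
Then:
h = 0.84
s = -0.60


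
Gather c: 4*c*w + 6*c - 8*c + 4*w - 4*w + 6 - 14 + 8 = c*(4*w - 2)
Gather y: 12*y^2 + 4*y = 12*y^2 + 4*y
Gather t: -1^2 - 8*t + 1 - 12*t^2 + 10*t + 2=-12*t^2 + 2*t + 2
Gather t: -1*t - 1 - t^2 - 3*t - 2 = -t^2 - 4*t - 3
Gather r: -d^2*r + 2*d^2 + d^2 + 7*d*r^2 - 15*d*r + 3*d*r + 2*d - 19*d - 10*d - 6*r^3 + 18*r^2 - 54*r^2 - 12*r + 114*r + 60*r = 3*d^2 - 27*d - 6*r^3 + r^2*(7*d - 36) + r*(-d^2 - 12*d + 162)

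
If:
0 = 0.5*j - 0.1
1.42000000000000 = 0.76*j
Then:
No Solution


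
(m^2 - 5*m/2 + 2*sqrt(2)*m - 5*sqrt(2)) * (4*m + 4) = 4*m^3 - 6*m^2 + 8*sqrt(2)*m^2 - 12*sqrt(2)*m - 10*m - 20*sqrt(2)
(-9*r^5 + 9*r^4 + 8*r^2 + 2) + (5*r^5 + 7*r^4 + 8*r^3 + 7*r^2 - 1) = -4*r^5 + 16*r^4 + 8*r^3 + 15*r^2 + 1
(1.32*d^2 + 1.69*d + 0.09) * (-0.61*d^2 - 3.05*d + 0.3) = -0.8052*d^4 - 5.0569*d^3 - 4.8134*d^2 + 0.2325*d + 0.027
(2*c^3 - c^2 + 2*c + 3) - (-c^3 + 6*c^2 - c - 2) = 3*c^3 - 7*c^2 + 3*c + 5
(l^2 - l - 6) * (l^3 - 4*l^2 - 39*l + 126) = l^5 - 5*l^4 - 41*l^3 + 189*l^2 + 108*l - 756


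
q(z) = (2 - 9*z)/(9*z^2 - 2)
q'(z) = -18*z*(2 - 9*z)/(9*z^2 - 2)^2 - 9/(9*z^2 - 2)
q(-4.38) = 0.24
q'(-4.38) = 0.06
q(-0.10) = -1.52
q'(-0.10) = 6.14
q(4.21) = -0.23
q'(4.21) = 0.05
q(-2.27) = 0.51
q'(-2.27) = 0.26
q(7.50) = -0.13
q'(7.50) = 0.02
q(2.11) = -0.45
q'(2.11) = 0.21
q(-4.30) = 0.25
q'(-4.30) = 0.06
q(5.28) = -0.18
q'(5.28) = 0.03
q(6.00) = -0.16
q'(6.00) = 0.03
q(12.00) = -0.08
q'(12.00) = 0.01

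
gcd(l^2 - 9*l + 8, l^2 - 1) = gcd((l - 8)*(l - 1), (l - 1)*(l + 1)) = l - 1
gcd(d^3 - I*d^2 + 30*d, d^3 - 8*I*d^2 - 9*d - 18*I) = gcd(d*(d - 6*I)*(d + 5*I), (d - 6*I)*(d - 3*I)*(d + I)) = d - 6*I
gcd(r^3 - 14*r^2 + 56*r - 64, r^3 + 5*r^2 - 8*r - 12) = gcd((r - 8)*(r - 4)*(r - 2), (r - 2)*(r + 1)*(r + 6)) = r - 2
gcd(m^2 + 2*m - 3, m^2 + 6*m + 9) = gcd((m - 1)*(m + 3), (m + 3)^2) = m + 3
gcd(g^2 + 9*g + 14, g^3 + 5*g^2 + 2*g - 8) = g + 2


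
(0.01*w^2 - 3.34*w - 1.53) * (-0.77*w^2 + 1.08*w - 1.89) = -0.0077*w^4 + 2.5826*w^3 - 2.448*w^2 + 4.6602*w + 2.8917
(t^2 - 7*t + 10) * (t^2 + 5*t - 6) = t^4 - 2*t^3 - 31*t^2 + 92*t - 60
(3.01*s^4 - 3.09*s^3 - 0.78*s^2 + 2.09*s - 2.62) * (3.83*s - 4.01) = 11.5283*s^5 - 23.9048*s^4 + 9.4035*s^3 + 11.1325*s^2 - 18.4155*s + 10.5062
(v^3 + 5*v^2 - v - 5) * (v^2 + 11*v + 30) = v^5 + 16*v^4 + 84*v^3 + 134*v^2 - 85*v - 150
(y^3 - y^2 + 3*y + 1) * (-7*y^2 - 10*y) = -7*y^5 - 3*y^4 - 11*y^3 - 37*y^2 - 10*y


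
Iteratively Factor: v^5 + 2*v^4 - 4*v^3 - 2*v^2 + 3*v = (v + 1)*(v^4 + v^3 - 5*v^2 + 3*v) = v*(v + 1)*(v^3 + v^2 - 5*v + 3) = v*(v + 1)*(v + 3)*(v^2 - 2*v + 1) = v*(v - 1)*(v + 1)*(v + 3)*(v - 1)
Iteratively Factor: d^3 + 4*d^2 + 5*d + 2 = (d + 1)*(d^2 + 3*d + 2) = (d + 1)*(d + 2)*(d + 1)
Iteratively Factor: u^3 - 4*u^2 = (u - 4)*(u^2) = u*(u - 4)*(u)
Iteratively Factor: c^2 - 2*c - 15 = (c - 5)*(c + 3)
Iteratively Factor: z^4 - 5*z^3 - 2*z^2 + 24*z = (z)*(z^3 - 5*z^2 - 2*z + 24) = z*(z - 4)*(z^2 - z - 6) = z*(z - 4)*(z - 3)*(z + 2)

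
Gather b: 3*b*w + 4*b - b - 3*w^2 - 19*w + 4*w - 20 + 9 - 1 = b*(3*w + 3) - 3*w^2 - 15*w - 12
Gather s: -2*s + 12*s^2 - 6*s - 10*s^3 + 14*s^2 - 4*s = -10*s^3 + 26*s^2 - 12*s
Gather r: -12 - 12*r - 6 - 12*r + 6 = -24*r - 12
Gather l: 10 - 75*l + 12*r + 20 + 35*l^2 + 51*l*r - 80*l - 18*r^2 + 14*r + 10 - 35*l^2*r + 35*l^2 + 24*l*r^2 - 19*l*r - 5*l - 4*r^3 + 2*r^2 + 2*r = l^2*(70 - 35*r) + l*(24*r^2 + 32*r - 160) - 4*r^3 - 16*r^2 + 28*r + 40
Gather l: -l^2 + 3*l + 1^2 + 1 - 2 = -l^2 + 3*l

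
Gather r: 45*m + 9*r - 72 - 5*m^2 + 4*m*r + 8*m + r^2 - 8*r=-5*m^2 + 53*m + r^2 + r*(4*m + 1) - 72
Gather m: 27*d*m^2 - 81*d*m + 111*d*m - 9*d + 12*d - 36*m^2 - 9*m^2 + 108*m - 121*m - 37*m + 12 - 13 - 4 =3*d + m^2*(27*d - 45) + m*(30*d - 50) - 5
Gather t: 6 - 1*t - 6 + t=0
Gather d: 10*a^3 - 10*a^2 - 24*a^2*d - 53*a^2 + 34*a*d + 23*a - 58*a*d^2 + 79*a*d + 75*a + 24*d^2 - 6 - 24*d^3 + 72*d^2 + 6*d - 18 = 10*a^3 - 63*a^2 + 98*a - 24*d^3 + d^2*(96 - 58*a) + d*(-24*a^2 + 113*a + 6) - 24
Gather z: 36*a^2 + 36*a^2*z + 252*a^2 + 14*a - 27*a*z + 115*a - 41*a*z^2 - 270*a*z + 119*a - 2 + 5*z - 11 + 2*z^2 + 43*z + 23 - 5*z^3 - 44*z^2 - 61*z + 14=288*a^2 + 248*a - 5*z^3 + z^2*(-41*a - 42) + z*(36*a^2 - 297*a - 13) + 24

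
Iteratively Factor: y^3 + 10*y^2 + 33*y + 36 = (y + 3)*(y^2 + 7*y + 12) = (y + 3)^2*(y + 4)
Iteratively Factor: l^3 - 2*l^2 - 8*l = (l)*(l^2 - 2*l - 8) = l*(l - 4)*(l + 2)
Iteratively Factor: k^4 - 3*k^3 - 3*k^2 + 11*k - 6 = (k - 3)*(k^3 - 3*k + 2) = (k - 3)*(k - 1)*(k^2 + k - 2) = (k - 3)*(k - 1)*(k + 2)*(k - 1)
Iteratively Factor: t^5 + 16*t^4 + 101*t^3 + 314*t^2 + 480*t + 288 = (t + 3)*(t^4 + 13*t^3 + 62*t^2 + 128*t + 96) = (t + 2)*(t + 3)*(t^3 + 11*t^2 + 40*t + 48) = (t + 2)*(t + 3)*(t + 4)*(t^2 + 7*t + 12) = (t + 2)*(t + 3)^2*(t + 4)*(t + 4)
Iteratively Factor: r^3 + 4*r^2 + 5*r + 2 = (r + 2)*(r^2 + 2*r + 1) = (r + 1)*(r + 2)*(r + 1)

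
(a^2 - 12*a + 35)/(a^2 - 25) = (a - 7)/(a + 5)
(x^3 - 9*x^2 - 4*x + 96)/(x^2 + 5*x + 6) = (x^2 - 12*x + 32)/(x + 2)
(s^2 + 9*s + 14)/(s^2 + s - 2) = (s + 7)/(s - 1)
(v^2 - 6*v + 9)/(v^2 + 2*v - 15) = (v - 3)/(v + 5)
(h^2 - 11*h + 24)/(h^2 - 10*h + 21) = (h - 8)/(h - 7)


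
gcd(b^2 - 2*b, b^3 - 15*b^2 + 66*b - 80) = b - 2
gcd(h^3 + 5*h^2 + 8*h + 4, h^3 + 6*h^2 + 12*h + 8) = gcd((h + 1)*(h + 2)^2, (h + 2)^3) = h^2 + 4*h + 4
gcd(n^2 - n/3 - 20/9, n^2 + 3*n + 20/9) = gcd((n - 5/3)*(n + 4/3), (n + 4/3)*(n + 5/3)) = n + 4/3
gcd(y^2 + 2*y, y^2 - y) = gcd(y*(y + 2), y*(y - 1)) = y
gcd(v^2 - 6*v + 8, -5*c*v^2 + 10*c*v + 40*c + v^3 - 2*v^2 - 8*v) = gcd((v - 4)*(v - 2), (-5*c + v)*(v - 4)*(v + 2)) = v - 4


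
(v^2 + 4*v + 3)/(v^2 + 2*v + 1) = (v + 3)/(v + 1)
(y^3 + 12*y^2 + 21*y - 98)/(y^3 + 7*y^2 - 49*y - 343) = (y - 2)/(y - 7)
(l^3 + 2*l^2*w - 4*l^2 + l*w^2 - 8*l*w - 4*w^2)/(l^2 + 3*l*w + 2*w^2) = (l^2 + l*w - 4*l - 4*w)/(l + 2*w)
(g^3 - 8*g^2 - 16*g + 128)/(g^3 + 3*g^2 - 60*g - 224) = (g - 4)/(g + 7)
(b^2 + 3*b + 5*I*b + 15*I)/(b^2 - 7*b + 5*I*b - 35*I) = (b + 3)/(b - 7)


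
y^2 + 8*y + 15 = (y + 3)*(y + 5)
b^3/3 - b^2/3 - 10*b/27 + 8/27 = (b/3 + 1/3)*(b - 4/3)*(b - 2/3)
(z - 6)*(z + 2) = z^2 - 4*z - 12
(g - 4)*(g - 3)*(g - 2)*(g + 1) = g^4 - 8*g^3 + 17*g^2 + 2*g - 24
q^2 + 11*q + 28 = (q + 4)*(q + 7)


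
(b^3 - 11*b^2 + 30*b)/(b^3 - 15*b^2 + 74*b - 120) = b/(b - 4)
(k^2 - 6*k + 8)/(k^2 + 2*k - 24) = (k - 2)/(k + 6)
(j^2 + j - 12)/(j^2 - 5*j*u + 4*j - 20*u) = (3 - j)/(-j + 5*u)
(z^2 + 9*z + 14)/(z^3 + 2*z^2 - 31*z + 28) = (z + 2)/(z^2 - 5*z + 4)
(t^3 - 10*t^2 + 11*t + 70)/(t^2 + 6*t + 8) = (t^2 - 12*t + 35)/(t + 4)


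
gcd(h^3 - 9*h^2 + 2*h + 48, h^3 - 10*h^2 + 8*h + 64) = h^2 - 6*h - 16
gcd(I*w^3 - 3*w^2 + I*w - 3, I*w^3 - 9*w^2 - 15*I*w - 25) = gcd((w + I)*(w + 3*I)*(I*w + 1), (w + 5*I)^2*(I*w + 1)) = w - I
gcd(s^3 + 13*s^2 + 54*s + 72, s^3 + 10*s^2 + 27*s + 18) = s^2 + 9*s + 18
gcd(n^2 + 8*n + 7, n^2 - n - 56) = n + 7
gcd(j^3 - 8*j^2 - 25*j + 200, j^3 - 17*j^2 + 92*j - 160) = j^2 - 13*j + 40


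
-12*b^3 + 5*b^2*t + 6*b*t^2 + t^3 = (-b + t)*(3*b + t)*(4*b + t)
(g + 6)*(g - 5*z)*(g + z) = g^3 - 4*g^2*z + 6*g^2 - 5*g*z^2 - 24*g*z - 30*z^2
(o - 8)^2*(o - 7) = o^3 - 23*o^2 + 176*o - 448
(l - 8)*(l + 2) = l^2 - 6*l - 16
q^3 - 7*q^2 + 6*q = q*(q - 6)*(q - 1)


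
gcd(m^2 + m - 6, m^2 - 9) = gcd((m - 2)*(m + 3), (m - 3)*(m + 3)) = m + 3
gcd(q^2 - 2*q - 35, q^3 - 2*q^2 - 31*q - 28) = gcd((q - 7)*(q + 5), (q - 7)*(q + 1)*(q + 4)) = q - 7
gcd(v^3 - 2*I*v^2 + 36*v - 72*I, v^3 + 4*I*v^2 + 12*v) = v^2 + 4*I*v + 12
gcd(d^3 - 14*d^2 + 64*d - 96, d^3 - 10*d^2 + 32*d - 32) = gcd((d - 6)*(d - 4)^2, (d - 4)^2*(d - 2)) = d^2 - 8*d + 16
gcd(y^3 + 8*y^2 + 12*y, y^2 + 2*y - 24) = y + 6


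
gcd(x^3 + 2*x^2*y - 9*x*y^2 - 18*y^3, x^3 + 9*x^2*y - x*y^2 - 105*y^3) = x - 3*y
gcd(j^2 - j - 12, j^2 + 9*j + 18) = j + 3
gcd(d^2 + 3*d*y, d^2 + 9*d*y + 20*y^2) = 1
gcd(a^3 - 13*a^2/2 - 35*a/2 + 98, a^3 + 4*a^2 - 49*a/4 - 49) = a^2 + a/2 - 14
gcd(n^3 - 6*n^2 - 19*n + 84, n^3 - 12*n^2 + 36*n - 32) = 1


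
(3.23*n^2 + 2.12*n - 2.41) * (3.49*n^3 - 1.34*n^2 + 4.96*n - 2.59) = 11.2727*n^5 + 3.0706*n^4 + 4.7691*n^3 + 5.3789*n^2 - 17.4444*n + 6.2419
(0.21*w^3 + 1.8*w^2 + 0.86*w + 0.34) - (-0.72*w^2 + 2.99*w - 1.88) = 0.21*w^3 + 2.52*w^2 - 2.13*w + 2.22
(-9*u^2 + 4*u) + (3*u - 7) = -9*u^2 + 7*u - 7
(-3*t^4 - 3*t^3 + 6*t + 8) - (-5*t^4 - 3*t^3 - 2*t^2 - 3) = 2*t^4 + 2*t^2 + 6*t + 11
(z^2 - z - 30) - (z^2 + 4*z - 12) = -5*z - 18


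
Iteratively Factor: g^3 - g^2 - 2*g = (g - 2)*(g^2 + g) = g*(g - 2)*(g + 1)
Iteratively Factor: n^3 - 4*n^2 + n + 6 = (n - 2)*(n^2 - 2*n - 3) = (n - 2)*(n + 1)*(n - 3)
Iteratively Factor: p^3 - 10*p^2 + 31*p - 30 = (p - 3)*(p^2 - 7*p + 10) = (p - 3)*(p - 2)*(p - 5)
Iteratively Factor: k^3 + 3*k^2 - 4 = (k + 2)*(k^2 + k - 2) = (k + 2)^2*(k - 1)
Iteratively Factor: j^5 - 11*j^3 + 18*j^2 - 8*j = (j - 2)*(j^4 + 2*j^3 - 7*j^2 + 4*j) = (j - 2)*(j - 1)*(j^3 + 3*j^2 - 4*j) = (j - 2)*(j - 1)^2*(j^2 + 4*j) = (j - 2)*(j - 1)^2*(j + 4)*(j)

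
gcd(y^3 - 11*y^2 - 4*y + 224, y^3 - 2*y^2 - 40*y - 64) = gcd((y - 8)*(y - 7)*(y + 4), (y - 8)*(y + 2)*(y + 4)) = y^2 - 4*y - 32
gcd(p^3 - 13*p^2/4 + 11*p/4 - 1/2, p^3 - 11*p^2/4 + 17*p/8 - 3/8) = p^2 - 5*p/4 + 1/4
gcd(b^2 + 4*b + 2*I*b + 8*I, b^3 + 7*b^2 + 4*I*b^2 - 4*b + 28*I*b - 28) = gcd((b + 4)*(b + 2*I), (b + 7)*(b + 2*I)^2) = b + 2*I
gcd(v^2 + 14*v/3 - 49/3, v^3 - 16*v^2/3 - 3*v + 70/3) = v - 7/3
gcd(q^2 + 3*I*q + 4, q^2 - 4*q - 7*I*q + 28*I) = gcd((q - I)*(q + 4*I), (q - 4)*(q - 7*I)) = 1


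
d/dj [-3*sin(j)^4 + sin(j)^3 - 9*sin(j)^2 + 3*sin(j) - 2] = 3*(-4*sin(j)^3 + sin(j)^2 - 6*sin(j) + 1)*cos(j)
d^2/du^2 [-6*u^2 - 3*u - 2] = -12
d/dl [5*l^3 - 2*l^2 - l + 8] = 15*l^2 - 4*l - 1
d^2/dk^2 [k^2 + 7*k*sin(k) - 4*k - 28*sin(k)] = -7*k*sin(k) + 28*sin(k) + 14*cos(k) + 2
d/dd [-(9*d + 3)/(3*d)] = d^(-2)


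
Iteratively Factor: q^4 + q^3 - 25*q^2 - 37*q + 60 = (q + 4)*(q^3 - 3*q^2 - 13*q + 15) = (q - 5)*(q + 4)*(q^2 + 2*q - 3) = (q - 5)*(q + 3)*(q + 4)*(q - 1)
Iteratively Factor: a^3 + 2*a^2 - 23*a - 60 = (a + 4)*(a^2 - 2*a - 15) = (a - 5)*(a + 4)*(a + 3)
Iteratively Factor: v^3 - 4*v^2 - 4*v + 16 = (v + 2)*(v^2 - 6*v + 8) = (v - 4)*(v + 2)*(v - 2)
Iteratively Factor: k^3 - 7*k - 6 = (k + 2)*(k^2 - 2*k - 3) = (k - 3)*(k + 2)*(k + 1)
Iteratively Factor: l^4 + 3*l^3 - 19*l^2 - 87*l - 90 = (l - 5)*(l^3 + 8*l^2 + 21*l + 18) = (l - 5)*(l + 3)*(l^2 + 5*l + 6) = (l - 5)*(l + 3)^2*(l + 2)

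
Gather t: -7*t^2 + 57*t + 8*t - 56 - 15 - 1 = -7*t^2 + 65*t - 72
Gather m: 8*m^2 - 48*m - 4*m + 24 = 8*m^2 - 52*m + 24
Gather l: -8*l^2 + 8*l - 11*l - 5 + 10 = -8*l^2 - 3*l + 5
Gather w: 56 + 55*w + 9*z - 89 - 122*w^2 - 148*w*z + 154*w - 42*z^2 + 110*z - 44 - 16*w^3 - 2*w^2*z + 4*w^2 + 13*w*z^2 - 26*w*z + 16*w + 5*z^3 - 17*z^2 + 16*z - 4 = -16*w^3 + w^2*(-2*z - 118) + w*(13*z^2 - 174*z + 225) + 5*z^3 - 59*z^2 + 135*z - 81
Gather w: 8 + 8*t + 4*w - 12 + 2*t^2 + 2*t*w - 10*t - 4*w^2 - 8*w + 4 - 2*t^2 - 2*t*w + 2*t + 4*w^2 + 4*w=0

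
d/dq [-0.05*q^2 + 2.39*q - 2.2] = 2.39 - 0.1*q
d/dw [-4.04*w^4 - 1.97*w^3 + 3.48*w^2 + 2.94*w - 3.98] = -16.16*w^3 - 5.91*w^2 + 6.96*w + 2.94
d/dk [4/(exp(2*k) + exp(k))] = 4*(-2*exp(k) - 1)*exp(-k)/(exp(k) + 1)^2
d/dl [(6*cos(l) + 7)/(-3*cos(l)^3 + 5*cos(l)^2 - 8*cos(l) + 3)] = 16*(-36*cos(l)^3 - 33*cos(l)^2 + 70*cos(l) - 74)*sin(l)/(-41*cos(l) + 10*cos(2*l) - 3*cos(3*l) + 22)^2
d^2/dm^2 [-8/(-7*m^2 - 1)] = 112*(21*m^2 - 1)/(7*m^2 + 1)^3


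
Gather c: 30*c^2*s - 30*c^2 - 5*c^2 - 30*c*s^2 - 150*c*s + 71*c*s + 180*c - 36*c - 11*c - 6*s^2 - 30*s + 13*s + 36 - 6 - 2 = c^2*(30*s - 35) + c*(-30*s^2 - 79*s + 133) - 6*s^2 - 17*s + 28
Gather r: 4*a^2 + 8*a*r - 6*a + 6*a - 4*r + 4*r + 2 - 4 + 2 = 4*a^2 + 8*a*r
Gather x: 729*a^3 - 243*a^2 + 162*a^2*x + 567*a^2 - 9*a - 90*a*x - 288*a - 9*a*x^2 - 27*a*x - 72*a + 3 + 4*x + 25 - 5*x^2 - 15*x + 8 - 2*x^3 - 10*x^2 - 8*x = 729*a^3 + 324*a^2 - 369*a - 2*x^3 + x^2*(-9*a - 15) + x*(162*a^2 - 117*a - 19) + 36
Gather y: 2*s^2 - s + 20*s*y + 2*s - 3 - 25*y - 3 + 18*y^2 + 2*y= 2*s^2 + s + 18*y^2 + y*(20*s - 23) - 6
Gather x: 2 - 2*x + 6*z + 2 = -2*x + 6*z + 4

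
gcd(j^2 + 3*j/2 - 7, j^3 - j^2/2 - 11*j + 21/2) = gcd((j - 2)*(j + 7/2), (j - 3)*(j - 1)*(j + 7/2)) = j + 7/2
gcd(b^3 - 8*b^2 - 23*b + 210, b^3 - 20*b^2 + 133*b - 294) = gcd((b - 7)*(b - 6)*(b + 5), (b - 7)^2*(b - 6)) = b^2 - 13*b + 42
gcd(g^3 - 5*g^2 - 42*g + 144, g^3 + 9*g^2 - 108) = g^2 + 3*g - 18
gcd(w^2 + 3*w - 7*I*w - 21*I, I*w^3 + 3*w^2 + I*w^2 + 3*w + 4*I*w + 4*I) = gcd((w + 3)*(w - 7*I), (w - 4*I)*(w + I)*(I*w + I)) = 1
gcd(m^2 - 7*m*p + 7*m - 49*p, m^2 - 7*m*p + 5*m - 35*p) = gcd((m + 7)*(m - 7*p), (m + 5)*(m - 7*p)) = -m + 7*p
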